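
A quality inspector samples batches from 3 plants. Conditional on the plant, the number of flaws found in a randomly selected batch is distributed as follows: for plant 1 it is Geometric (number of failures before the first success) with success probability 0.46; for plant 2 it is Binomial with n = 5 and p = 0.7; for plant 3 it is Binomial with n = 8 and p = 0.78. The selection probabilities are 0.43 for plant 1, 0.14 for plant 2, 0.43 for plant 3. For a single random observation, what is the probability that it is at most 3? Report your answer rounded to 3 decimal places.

Conditional on each plant, P(X ≤ 3): 1: 0.914969; 2: 0.47178; 3: 0.0157883.
By total probability, P(X ≤ 3) = 0.43·0.914969 + 0.14·0.47178 + 0.43·0.0157883 = 0.466275.

0.466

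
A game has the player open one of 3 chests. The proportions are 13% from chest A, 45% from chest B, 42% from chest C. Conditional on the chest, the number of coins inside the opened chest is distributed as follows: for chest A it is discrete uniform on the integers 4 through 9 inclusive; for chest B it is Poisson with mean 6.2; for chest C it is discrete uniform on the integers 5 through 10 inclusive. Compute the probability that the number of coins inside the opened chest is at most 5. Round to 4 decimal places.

0.2997

Conditional on each chest, P(X ≤ 5): A: 0.333333; B: 0.414113; C: 0.166667.
By total probability, P(X ≤ 5) = 0.13·0.333333 + 0.45·0.414113 + 0.42·0.166667 = 0.299684.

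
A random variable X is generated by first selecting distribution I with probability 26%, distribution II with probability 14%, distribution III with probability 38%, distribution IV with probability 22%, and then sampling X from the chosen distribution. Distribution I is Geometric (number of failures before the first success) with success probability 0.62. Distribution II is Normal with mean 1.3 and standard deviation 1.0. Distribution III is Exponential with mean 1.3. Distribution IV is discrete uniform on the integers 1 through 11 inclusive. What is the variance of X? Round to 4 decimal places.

7.4901

Per component, I: μ=0.612903, E[X²]=1.3642; II: μ=1.3, E[X²]=2.69; III: μ=1.3, E[X²]=3.38; IV: μ=6, E[X²]=46.
E[X] = 0.26·0.612903 + 0.14·1.3 + 0.38·1.3 + 0.22·6 = 2.15535.
E[X²] = 0.26·1.3642 + 0.14·2.69 + 0.38·3.38 + 0.22·46 = 12.1357.
Var(X) = E[X²] − (E[X])² = 12.1357 − 4.64555 = 7.49014.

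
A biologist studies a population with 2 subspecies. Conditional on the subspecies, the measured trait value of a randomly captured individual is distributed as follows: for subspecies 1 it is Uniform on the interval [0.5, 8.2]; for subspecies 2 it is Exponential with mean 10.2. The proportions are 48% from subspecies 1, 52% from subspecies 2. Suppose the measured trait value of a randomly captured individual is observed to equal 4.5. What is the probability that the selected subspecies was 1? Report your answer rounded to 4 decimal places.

0.6553

Likelihoods f(4.5 | ·): 1: 0.12987; 2: 0.0630666.
Posterior ∝ prior × likelihood. Numerator for 1: 0.48·0.12987 = 0.0623377.
Normalizing constant: 0.48·0.12987 + 0.52·0.0630666 = 0.0951323.
P(1 | observation) = 0.0623377 / 0.0951323 = 0.655273.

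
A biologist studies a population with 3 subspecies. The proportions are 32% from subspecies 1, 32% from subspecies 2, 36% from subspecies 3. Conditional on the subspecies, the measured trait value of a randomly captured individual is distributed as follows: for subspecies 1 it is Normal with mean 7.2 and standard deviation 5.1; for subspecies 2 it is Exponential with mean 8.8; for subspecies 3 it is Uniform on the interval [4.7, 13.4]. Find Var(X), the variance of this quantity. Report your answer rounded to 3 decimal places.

36.038

Per component, 1: μ=7.2, E[X²]=77.85; 2: μ=8.8, E[X²]=154.88; 3: μ=9.05, E[X²]=88.21.
E[X] = 0.32·7.2 + 0.32·8.8 + 0.36·9.05 = 8.378.
E[X²] = 0.32·77.85 + 0.32·154.88 + 0.36·88.21 = 106.229.
Var(X) = E[X²] − (E[X])² = 106.229 − 70.1909 = 36.0383.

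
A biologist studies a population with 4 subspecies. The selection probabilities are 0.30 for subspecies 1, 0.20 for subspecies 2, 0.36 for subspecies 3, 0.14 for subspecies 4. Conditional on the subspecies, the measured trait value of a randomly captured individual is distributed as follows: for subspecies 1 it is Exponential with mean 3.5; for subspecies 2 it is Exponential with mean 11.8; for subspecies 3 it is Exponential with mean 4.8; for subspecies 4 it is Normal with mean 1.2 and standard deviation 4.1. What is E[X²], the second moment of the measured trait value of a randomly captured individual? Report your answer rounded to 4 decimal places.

For each component E[X²] = Var + (mean)², giving 1: 24.5; 2: 278.48; 3: 46.08; 4: 18.25.
Overall E[X²] = 0.3·24.5 + 0.2·278.48 + 0.36·46.08 + 0.14·18.25 = 82.1898.

82.1898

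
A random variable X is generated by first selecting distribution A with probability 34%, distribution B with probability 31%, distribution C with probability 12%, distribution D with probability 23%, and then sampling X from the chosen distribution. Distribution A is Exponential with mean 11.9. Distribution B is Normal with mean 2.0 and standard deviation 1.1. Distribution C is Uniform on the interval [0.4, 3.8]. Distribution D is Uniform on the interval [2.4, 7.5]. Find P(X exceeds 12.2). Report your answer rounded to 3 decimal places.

Conditional on each component, P(X > 12.2): A: 0.358721; B: 0; C: 0; D: 0.
By total probability, P(X > 12.2) = 0.34·0.358721 + 0.31·0 + 0.12·0 + 0.23·0 = 0.121965.

0.122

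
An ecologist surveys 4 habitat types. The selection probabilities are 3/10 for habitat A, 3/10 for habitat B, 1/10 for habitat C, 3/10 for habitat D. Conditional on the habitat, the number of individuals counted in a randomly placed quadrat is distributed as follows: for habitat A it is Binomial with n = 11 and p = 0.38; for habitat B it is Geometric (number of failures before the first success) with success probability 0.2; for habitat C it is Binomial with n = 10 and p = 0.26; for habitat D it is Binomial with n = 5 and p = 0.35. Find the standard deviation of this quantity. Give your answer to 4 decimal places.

2.9080

Per component, A: μ=4.18, E[X²]=20.064; B: μ=4, E[X²]=36; C: μ=2.6, E[X²]=8.684; D: μ=1.75, E[X²]=4.2.
E[X] = 0.3·4.18 + 0.3·4 + 0.1·2.6 + 0.3·1.75 = 3.239.
E[X²] = 0.3·20.064 + 0.3·36 + 0.1·8.684 + 0.3·4.2 = 18.9476.
Var(X) = E[X²] − (E[X])² = 18.9476 − 10.4911 = 8.45648.
SD(X) = √8.45648 = 2.908.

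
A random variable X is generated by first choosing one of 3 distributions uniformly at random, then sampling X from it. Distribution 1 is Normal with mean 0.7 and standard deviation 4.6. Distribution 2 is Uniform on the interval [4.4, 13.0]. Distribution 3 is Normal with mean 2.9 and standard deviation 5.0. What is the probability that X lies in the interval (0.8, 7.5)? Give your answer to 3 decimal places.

0.422

Conditional on each component, P(0.8 < X < 7.5): 1: 0.421659; 2: 0.360465; 3: 0.483971.
By total probability, P(0.8 < X < 7.5) = 0.333333·0.421659 + 0.333333·0.360465 + 0.333333·0.483971 = 0.422032.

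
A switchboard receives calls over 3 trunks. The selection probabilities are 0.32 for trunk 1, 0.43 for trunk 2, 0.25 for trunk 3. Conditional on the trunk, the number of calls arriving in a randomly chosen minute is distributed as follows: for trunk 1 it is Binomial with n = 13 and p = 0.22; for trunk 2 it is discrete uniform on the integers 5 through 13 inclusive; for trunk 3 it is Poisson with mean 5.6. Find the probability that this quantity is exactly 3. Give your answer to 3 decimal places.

Conditional on each trunk, P(X = 3): 1: 0.253852; 2: 0; 3: 0.108234.
By total probability, P(X = 3) = 0.32·0.253852 + 0.43·0 + 0.25·0.108234 = 0.108291.

0.108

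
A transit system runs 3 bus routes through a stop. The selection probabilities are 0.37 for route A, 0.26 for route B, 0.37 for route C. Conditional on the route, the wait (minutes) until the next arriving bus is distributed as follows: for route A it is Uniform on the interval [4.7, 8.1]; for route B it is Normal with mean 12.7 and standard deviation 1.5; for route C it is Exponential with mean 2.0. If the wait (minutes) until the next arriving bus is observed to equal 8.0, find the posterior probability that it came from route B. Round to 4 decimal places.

Likelihoods f(8.0 | ·): A: 0.294118; B: 0.00196298; C: 0.00915782.
Posterior ∝ prior × likelihood. Numerator for B: 0.26·0.00196298 = 0.000510374.
Normalizing constant: 0.37·0.294118 + 0.26·0.00196298 + 0.37·0.00915782 = 0.112722.
P(B | observation) = 0.000510374 / 0.112722 = 0.00452771.

0.0045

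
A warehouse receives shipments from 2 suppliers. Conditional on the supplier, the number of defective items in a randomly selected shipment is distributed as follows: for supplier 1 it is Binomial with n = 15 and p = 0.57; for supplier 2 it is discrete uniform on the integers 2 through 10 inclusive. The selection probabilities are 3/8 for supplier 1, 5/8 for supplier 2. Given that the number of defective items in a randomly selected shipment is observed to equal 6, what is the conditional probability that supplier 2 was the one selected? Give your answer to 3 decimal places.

0.682

Likelihoods P(X=6 | ·): 1: 0.0862719; 2: 0.111111.
Posterior ∝ prior × likelihood. Numerator for 2: 0.625·0.111111 = 0.0694444.
Normalizing constant: 0.375·0.0862719 + 0.625·0.111111 = 0.101796.
P(2 | observation) = 0.0694444 / 0.101796 = 0.68219.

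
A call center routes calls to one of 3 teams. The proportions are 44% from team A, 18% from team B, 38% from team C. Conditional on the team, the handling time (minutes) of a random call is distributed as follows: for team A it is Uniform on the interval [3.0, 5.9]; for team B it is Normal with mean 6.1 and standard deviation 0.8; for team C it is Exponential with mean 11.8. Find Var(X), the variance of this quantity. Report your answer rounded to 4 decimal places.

64.8053

Per component, A: μ=4.45, E[X²]=20.5033; B: μ=6.1, E[X²]=37.85; C: μ=11.8, E[X²]=278.48.
E[X] = 0.44·4.45 + 0.18·6.1 + 0.38·11.8 = 7.54.
E[X²] = 0.44·20.5033 + 0.18·37.85 + 0.38·278.48 = 121.657.
Var(X) = E[X²] − (E[X])² = 121.657 − 56.8516 = 64.8053.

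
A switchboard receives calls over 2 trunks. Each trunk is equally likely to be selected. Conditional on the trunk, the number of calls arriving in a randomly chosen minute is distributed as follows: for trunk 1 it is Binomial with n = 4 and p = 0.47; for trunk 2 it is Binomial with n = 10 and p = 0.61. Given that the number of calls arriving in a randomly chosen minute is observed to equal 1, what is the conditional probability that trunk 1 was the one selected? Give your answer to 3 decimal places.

Likelihoods P(X=1 | ·): 1: 0.279889; 2: 0.00127324.
Posterior ∝ prior × likelihood. Numerator for 1: 0.5·0.279889 = 0.139944.
Normalizing constant: 0.5·0.279889 + 0.5·0.00127324 = 0.140581.
P(1 | observation) = 0.139944 / 0.140581 = 0.995471.

0.995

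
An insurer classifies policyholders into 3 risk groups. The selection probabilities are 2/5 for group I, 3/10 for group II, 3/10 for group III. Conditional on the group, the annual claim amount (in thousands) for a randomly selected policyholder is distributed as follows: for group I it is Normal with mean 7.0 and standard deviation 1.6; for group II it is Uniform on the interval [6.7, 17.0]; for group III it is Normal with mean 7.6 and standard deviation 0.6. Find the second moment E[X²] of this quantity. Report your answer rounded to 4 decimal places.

82.8390

For each component E[X²] = Var + (mean)², giving I: 51.56; II: 149.263; III: 58.12.
Overall E[X²] = 0.4·51.56 + 0.3·149.263 + 0.3·58.12 = 82.839.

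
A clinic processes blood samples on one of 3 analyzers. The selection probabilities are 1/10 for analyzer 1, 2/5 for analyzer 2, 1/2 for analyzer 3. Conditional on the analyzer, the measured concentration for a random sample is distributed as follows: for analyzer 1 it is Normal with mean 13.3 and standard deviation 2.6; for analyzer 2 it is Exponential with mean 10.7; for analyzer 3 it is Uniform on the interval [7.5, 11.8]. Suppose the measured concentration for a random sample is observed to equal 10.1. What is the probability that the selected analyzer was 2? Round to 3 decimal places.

Likelihoods f(10.1 | ·): 1: 0.0719455; 2: 0.0363643; 3: 0.232558.
Posterior ∝ prior × likelihood. Numerator for 2: 0.4·0.0363643 = 0.0145457.
Normalizing constant: 0.1·0.0719455 + 0.4·0.0363643 + 0.5·0.232558 = 0.138019.
P(2 | observation) = 0.0145457 / 0.138019 = 0.105389.

0.105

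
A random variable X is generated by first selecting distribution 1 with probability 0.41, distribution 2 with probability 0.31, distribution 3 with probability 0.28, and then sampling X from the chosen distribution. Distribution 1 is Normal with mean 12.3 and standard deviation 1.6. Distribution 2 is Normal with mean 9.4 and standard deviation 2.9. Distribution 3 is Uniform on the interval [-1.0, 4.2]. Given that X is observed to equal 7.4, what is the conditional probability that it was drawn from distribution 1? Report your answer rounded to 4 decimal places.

0.0272

Likelihoods f(7.4 | ·): 1: 0.00229185; 2: 0.108451; 3: 0.
Posterior ∝ prior × likelihood. Numerator for 1: 0.41·0.00229185 = 0.000939659.
Normalizing constant: 0.41·0.00229185 + 0.31·0.108451 + 0.28·0 = 0.0345593.
P(1 | observation) = 0.000939659 / 0.0345593 = 0.0271897.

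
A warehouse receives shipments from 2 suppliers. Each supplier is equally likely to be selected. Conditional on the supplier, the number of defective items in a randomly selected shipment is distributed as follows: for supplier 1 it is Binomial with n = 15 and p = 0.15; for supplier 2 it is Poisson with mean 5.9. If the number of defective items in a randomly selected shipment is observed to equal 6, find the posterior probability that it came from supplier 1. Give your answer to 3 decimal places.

Likelihoods P(X=6 | ·): 1: 0.0132045; 2: 0.160488.
Posterior ∝ prior × likelihood. Numerator for 1: 0.5·0.0132045 = 0.00660225.
Normalizing constant: 0.5·0.0132045 + 0.5·0.160488 = 0.0868462.
P(1 | observation) = 0.00660225 / 0.0868462 = 0.0760224.

0.076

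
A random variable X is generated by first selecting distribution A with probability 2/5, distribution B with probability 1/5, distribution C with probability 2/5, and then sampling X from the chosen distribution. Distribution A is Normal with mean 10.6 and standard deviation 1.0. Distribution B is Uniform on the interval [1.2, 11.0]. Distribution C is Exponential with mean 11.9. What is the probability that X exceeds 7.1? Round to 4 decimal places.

0.6998

Conditional on each component, P(X > 7.1): A: 0.999767; B: 0.397959; C: 0.550659.
By total probability, P(X > 7.1) = 0.4·0.999767 + 0.2·0.397959 + 0.4·0.550659 = 0.699763.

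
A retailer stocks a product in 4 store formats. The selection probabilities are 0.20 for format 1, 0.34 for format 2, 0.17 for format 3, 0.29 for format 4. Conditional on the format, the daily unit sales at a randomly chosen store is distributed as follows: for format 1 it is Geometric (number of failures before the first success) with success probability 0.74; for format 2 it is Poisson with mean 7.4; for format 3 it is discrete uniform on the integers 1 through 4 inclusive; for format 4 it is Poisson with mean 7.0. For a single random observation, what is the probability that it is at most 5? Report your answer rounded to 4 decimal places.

0.5430

Conditional on each format, P(X ≤ 5): 1: 0.999691; 2: 0.252557; 3: 1; 4: 0.300708.
By total probability, P(X ≤ 5) = 0.2·0.999691 + 0.34·0.252557 + 0.17·1 + 0.29·0.300708 = 0.543013.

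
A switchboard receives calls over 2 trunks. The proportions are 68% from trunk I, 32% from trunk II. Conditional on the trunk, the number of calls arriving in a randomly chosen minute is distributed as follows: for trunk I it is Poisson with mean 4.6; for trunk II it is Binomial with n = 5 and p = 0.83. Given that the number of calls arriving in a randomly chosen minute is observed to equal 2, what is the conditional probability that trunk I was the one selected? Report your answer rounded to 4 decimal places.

0.8697

Likelihoods P(X=2 | ·): I: 0.106348; II: 0.0338457.
Posterior ∝ prior × likelihood. Numerator for I: 0.68·0.106348 = 0.0723169.
Normalizing constant: 0.68·0.106348 + 0.32·0.0338457 = 0.0831475.
P(I | observation) = 0.0723169 / 0.0831475 = 0.869742.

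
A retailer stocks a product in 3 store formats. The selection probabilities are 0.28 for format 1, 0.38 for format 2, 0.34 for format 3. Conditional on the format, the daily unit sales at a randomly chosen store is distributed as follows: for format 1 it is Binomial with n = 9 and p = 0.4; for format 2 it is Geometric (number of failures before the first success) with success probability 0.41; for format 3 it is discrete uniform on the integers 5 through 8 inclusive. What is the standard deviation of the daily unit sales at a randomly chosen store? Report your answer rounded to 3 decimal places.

2.640

Per component, 1: μ=3.6, E[X²]=15.12; 2: μ=1.43902, E[X²]=5.58061; 3: μ=6.5, E[X²]=43.5.
E[X] = 0.28·3.6 + 0.38·1.43902 + 0.34·6.5 = 3.76483.
E[X²] = 0.28·15.12 + 0.38·5.58061 + 0.34·43.5 = 21.1442.
Var(X) = E[X²] − (E[X])² = 21.1442 − 14.1739 = 6.97029.
SD(X) = √6.97029 = 2.64013.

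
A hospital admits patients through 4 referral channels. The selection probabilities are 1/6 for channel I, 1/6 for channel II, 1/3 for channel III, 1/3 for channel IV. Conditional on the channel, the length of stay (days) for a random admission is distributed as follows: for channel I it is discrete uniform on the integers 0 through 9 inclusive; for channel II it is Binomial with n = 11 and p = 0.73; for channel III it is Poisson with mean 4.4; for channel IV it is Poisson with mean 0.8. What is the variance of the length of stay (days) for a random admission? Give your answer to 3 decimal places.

Per component, I: μ=4.5, E[X²]=28.5; II: μ=8.03, E[X²]=66.649; III: μ=4.4, E[X²]=23.76; IV: μ=0.8, E[X²]=1.44.
E[X] = 0.166667·4.5 + 0.166667·8.03 + 0.333333·4.4 + 0.333333·0.8 = 3.82167.
E[X²] = 0.166667·28.5 + 0.166667·66.649 + 0.333333·23.76 + 0.333333·1.44 = 24.2582.
Var(X) = E[X²] − (E[X])² = 24.2582 − 14.6051 = 9.65303.

9.653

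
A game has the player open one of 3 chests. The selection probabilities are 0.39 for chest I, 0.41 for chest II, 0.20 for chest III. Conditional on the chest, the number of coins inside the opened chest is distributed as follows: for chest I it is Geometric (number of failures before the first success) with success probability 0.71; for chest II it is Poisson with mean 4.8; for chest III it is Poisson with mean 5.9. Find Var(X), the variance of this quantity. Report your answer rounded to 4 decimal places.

8.9076

Per component, I: μ=0.408451, E[X²]=0.742115; II: μ=4.8, E[X²]=27.84; III: μ=5.9, E[X²]=40.71.
E[X] = 0.39·0.408451 + 0.41·4.8 + 0.2·5.9 = 3.3073.
E[X²] = 0.39·0.742115 + 0.41·27.84 + 0.2·40.71 = 19.8458.
Var(X) = E[X²] − (E[X])² = 19.8458 − 10.9382 = 8.90762.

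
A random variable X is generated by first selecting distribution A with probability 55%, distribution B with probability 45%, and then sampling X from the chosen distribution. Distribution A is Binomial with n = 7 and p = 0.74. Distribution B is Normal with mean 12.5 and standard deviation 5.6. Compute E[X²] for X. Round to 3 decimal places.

99.923

For each component E[X²] = Var + (mean)², giving A: 28.1792; B: 187.61.
Overall E[X²] = 0.55·28.1792 + 0.45·187.61 = 99.9231.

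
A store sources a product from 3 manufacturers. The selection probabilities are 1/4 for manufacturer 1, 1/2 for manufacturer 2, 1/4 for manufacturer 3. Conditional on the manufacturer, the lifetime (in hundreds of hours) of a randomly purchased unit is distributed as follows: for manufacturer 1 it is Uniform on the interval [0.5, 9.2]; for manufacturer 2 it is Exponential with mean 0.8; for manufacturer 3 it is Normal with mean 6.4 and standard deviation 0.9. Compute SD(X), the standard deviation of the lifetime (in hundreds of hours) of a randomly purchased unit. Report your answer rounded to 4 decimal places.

2.8670

Per component, 1: μ=4.85, E[X²]=29.83; 2: μ=0.8, E[X²]=1.28; 3: μ=6.4, E[X²]=41.77.
E[X] = 0.25·4.85 + 0.5·0.8 + 0.25·6.4 = 3.2125.
E[X²] = 0.25·29.83 + 0.5·1.28 + 0.25·41.77 = 18.54.
Var(X) = E[X²] − (E[X])² = 18.54 − 10.3202 = 8.21984.
SD(X) = √8.21984 = 2.86703.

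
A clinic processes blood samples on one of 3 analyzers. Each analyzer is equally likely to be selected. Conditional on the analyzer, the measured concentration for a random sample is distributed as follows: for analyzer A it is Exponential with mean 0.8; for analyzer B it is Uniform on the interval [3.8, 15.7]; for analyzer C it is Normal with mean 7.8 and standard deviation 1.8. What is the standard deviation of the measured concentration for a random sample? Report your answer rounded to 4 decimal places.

Per component, A: μ=0.8, E[X²]=1.28; B: μ=9.75, E[X²]=106.863; C: μ=7.8, E[X²]=64.08.
E[X] = 0.333333·0.8 + 0.333333·9.75 + 0.333333·7.8 = 6.11667.
E[X²] = 0.333333·1.28 + 0.333333·106.863 + 0.333333·64.08 = 57.4078.
Var(X) = E[X²] − (E[X])² = 57.4078 − 37.4136 = 19.9942.
SD(X) = √19.9942 = 4.47148.

4.4715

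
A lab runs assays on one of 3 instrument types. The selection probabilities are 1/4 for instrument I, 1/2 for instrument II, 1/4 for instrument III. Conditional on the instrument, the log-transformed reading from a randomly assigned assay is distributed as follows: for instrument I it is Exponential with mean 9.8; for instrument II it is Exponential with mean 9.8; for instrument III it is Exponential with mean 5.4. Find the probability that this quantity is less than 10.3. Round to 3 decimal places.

Conditional on each instrument, P(X < 10.3): I: 0.650419; II: 0.650419; III: 0.851535.
By total probability, P(X < 10.3) = 0.25·0.650419 + 0.5·0.650419 + 0.25·0.851535 = 0.700698.

0.701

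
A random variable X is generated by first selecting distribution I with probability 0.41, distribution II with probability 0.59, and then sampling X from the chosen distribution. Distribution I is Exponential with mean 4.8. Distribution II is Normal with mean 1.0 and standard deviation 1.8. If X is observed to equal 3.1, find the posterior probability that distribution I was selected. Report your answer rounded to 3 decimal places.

0.403

Likelihoods f(3.1 | ·): I: 0.109214; II: 0.112221.
Posterior ∝ prior × likelihood. Numerator for I: 0.41·0.109214 = 0.0447776.
Normalizing constant: 0.41·0.109214 + 0.59·0.112221 = 0.110988.
P(I | observation) = 0.0447776 / 0.110988 = 0.403444.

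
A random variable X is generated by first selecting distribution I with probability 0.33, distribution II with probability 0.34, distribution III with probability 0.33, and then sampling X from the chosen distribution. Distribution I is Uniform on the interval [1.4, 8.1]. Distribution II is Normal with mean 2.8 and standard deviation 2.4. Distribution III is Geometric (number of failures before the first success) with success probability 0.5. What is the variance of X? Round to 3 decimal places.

Per component, I: μ=4.75, E[X²]=26.3033; II: μ=2.8, E[X²]=13.6; III: μ=1, E[X²]=3.
E[X] = 0.33·4.75 + 0.34·2.8 + 0.33·1 = 2.8495.
E[X²] = 0.33·26.3033 + 0.34·13.6 + 0.33·3 = 14.2941.
Var(X) = E[X²] − (E[X])² = 14.2941 − 8.11965 = 6.17445.

6.174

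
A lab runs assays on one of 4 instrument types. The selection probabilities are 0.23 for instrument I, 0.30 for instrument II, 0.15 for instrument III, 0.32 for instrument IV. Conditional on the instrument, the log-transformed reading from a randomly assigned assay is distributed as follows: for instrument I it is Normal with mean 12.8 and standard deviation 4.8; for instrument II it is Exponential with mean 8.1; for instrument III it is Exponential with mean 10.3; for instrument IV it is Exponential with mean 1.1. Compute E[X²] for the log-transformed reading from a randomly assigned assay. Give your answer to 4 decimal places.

114.9498

For each component E[X²] = Var + (mean)², giving I: 186.88; II: 131.22; III: 212.18; IV: 2.42.
Overall E[X²] = 0.23·186.88 + 0.3·131.22 + 0.15·212.18 + 0.32·2.42 = 114.95.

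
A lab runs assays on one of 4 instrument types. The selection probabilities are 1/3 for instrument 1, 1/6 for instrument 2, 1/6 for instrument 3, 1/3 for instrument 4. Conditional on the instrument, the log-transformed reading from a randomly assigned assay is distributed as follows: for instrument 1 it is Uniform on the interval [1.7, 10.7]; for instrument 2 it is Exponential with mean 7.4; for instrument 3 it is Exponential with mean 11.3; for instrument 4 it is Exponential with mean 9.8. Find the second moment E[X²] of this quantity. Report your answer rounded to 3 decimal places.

For each component E[X²] = Var + (mean)², giving 1: 45.19; 2: 109.52; 3: 255.38; 4: 192.08.
Overall E[X²] = 0.333333·45.19 + 0.166667·109.52 + 0.166667·255.38 + 0.333333·192.08 = 139.907.

139.907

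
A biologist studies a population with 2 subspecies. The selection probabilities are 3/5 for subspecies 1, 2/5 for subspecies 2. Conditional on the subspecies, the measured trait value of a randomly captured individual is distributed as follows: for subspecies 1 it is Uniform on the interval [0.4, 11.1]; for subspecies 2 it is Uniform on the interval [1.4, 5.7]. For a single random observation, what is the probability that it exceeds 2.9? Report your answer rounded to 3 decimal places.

Conditional on each subspecies, P(X > 2.9): 1: 0.766355; 2: 0.651163.
By total probability, P(X > 2.9) = 0.6·0.766355 + 0.4·0.651163 = 0.720278.

0.720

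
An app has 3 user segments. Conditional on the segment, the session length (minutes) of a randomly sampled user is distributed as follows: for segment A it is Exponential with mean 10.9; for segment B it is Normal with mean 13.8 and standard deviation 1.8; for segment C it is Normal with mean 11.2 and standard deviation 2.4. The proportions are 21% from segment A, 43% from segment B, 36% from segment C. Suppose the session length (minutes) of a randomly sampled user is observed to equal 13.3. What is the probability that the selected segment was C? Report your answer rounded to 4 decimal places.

0.2953

Likelihoods f(13.3 | ·): A: 0.0270804; B: 0.213247; C: 0.113356.
Posterior ∝ prior × likelihood. Numerator for C: 0.36·0.113356 = 0.0408082.
Normalizing constant: 0.21·0.0270804 + 0.43·0.213247 + 0.36·0.113356 = 0.138191.
P(C | observation) = 0.0408082 / 0.138191 = 0.295303.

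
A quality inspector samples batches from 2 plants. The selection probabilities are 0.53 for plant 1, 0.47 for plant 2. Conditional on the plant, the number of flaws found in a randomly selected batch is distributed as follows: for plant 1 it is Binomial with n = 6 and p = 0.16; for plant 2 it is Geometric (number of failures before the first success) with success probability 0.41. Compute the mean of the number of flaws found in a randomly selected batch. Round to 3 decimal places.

Component means — 1: 0.96; 2: 1.43902.
E[X] = 0.53·0.96 + 0.47·1.43902 = 1.18514.

1.185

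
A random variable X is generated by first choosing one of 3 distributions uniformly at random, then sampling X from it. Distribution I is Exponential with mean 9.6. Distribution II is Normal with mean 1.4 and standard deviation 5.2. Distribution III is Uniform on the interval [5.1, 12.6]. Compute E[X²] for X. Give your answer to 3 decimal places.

98.777

For each component E[X²] = Var + (mean)², giving I: 184.32; II: 29; III: 83.01.
Overall E[X²] = 0.333333·184.32 + 0.333333·29 + 0.333333·83.01 = 98.7767.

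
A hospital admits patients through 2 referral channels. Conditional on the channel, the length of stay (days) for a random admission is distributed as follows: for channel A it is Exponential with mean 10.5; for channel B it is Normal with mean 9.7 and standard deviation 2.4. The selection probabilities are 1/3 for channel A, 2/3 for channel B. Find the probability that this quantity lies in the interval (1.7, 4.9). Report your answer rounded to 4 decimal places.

Conditional on each channel, P(1.7 < X < 4.9): A: 0.223433; B: 0.0223211.
By total probability, P(1.7 < X < 4.9) = 0.333333·0.223433 + 0.666667·0.0223211 = 0.0893584.

0.0894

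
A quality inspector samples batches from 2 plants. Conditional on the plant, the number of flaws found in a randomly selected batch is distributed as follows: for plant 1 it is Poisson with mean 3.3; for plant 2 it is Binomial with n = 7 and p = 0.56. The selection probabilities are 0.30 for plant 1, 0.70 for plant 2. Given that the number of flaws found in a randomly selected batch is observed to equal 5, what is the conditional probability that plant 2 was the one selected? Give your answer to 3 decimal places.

Likelihoods P(X=5 | ·): 1: 0.120286; 2: 0.223906.
Posterior ∝ prior × likelihood. Numerator for 2: 0.7·0.223906 = 0.156734.
Normalizing constant: 0.3·0.120286 + 0.7·0.223906 = 0.19282.
P(2 | observation) = 0.156734 / 0.19282 = 0.812852.

0.813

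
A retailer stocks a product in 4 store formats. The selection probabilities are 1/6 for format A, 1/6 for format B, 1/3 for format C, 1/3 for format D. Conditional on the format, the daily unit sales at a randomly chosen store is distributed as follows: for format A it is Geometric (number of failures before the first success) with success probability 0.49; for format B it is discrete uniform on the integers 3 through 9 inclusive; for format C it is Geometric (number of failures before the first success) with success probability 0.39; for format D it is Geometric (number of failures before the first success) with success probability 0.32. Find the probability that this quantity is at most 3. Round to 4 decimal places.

0.7284

Conditional on each format, P(X ≤ 3): A: 0.932348; B: 0.142857; C: 0.861542; D: 0.786186.
By total probability, P(X ≤ 3) = 0.166667·0.932348 + 0.166667·0.142857 + 0.333333·0.861542 + 0.333333·0.786186 = 0.728443.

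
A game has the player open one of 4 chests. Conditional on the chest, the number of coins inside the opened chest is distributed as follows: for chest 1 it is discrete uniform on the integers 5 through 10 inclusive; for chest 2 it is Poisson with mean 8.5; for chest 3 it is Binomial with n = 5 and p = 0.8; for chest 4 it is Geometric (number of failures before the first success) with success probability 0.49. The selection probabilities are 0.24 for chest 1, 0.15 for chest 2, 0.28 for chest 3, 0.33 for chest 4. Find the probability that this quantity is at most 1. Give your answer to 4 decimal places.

Conditional on each chest, P(X ≤ 1): 1: 0; 2: 0.00193295; 3: 0.00672; 4: 0.7399.
By total probability, P(X ≤ 1) = 0.24·0 + 0.15·0.00193295 + 0.28·0.00672 + 0.33·0.7399 = 0.246339.

0.2463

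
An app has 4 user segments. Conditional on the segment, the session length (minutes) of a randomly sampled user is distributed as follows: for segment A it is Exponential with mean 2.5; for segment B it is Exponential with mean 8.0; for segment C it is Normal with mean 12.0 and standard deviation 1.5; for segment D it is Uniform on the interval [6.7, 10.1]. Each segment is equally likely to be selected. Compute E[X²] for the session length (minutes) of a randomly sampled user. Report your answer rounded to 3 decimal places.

For each component E[X²] = Var + (mean)², giving A: 12.5; B: 128; C: 146.25; D: 71.5233.
Overall E[X²] = 0.25·12.5 + 0.25·128 + 0.25·146.25 + 0.25·71.5233 = 89.5683.

89.568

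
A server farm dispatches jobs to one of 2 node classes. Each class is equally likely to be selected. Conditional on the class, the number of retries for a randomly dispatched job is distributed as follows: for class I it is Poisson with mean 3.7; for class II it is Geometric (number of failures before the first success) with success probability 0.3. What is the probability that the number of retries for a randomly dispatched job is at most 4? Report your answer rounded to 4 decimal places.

0.7596

Conditional on each class, P(X ≤ 4): I: 0.687219; II: 0.83193.
By total probability, P(X ≤ 4) = 0.5·0.687219 + 0.5·0.83193 = 0.759575.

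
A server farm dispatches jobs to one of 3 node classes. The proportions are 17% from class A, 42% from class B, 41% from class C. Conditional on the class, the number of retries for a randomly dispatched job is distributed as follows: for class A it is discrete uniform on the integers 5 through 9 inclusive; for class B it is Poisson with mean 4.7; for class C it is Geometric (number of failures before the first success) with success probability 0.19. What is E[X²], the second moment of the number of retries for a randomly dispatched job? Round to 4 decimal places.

36.5728

For each component E[X²] = Var + (mean)², giving A: 51; B: 26.79; C: 40.6122.
Overall E[X²] = 0.17·51 + 0.42·26.79 + 0.41·40.6122 = 36.5728.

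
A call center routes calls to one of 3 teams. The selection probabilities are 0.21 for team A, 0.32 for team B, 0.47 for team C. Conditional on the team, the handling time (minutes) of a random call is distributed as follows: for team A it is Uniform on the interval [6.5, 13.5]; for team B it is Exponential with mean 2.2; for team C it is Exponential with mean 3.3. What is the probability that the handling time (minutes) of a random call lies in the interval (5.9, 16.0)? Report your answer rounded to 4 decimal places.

0.3066

Conditional on each team, P(5.9 < X < 16.0): A: 1; B: 0.0677444; C: 0.159474.
By total probability, P(5.9 < X < 16.0) = 0.21·1 + 0.32·0.0677444 + 0.47·0.159474 = 0.306631.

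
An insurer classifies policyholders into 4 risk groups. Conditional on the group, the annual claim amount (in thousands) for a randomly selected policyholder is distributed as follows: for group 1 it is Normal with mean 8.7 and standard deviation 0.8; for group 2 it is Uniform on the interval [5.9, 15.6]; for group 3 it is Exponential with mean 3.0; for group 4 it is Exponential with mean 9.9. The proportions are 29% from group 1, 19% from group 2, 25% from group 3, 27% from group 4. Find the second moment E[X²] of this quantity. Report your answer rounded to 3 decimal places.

103.008

For each component E[X²] = Var + (mean)², giving 1: 76.33; 2: 123.403; 3: 18; 4: 196.02.
Overall E[X²] = 0.29·76.33 + 0.19·123.403 + 0.25·18 + 0.27·196.02 = 103.008.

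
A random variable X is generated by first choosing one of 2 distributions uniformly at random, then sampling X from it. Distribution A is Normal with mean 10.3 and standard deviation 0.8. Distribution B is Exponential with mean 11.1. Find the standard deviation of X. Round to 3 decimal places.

Per component, A: μ=10.3, E[X²]=106.73; B: μ=11.1, E[X²]=246.42.
E[X] = 0.5·10.3 + 0.5·11.1 = 10.7.
E[X²] = 0.5·106.73 + 0.5·246.42 = 176.575.
Var(X) = E[X²] − (E[X])² = 176.575 − 114.49 = 62.085.
SD(X) = √62.085 = 7.8794.

7.879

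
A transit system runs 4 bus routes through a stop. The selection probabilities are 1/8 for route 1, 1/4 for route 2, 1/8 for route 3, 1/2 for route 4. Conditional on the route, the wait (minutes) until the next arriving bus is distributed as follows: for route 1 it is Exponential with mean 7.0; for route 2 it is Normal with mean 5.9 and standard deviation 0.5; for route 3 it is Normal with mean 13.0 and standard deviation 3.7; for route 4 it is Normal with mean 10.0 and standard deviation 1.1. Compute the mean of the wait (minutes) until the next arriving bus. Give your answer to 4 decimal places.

8.9750

Component means — 1: 7; 2: 5.9; 3: 13; 4: 10.
E[X] = 0.125·7 + 0.25·5.9 + 0.125·13 + 0.5·10 = 8.975.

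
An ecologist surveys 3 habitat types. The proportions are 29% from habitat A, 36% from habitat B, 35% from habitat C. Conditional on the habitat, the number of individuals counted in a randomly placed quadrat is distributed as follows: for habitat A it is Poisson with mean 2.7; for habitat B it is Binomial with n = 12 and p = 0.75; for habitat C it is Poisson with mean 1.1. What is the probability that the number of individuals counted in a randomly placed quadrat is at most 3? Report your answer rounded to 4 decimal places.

0.5482

Conditional on each habitat, P(X ≤ 3): A: 0.714092; B: 0.000391662; C: 0.974258.
By total probability, P(X ≤ 3) = 0.29·0.714092 + 0.36·0.000391662 + 0.35·0.974258 = 0.548218.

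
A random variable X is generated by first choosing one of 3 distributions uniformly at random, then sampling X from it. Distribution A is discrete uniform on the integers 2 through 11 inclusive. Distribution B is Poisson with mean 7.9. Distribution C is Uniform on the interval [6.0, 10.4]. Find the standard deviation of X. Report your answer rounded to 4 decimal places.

2.5436

Per component, A: μ=6.5, E[X²]=50.5; B: μ=7.9, E[X²]=70.31; C: μ=8.2, E[X²]=68.8533.
E[X] = 0.333333·6.5 + 0.333333·7.9 + 0.333333·8.2 = 7.53333.
E[X²] = 0.333333·50.5 + 0.333333·70.31 + 0.333333·68.8533 = 63.2211.
Var(X) = E[X²] − (E[X])² = 63.2211 − 56.7511 = 6.47.
SD(X) = √6.47 = 2.54362.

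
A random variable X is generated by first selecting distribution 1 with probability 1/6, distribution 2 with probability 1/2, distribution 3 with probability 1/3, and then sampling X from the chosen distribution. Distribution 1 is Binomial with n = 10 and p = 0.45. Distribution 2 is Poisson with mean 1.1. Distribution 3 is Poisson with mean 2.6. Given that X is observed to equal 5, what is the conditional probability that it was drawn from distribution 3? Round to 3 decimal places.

0.373

Likelihoods P(X=5 | ·): 1: 0.234033; 2: 0.00446744; 3: 0.0735394.
Posterior ∝ prior × likelihood. Numerator for 3: 0.333333·0.0735394 = 0.0245131.
Normalizing constant: 0.166667·0.234033 + 0.5·0.00446744 + 0.333333·0.0735394 = 0.0657523.
P(3 | observation) = 0.0245131 / 0.0657523 = 0.37281.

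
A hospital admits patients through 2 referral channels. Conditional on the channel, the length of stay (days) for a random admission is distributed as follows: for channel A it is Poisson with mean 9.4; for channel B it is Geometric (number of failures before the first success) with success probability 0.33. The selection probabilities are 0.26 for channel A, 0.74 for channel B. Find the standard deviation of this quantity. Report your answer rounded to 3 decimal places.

Per component, A: μ=9.4, E[X²]=97.76; B: μ=2.0303, E[X²]=10.2746.
E[X] = 0.26·9.4 + 0.74·2.0303 = 3.94642.
E[X²] = 0.26·97.76 + 0.74·10.2746 = 33.0208.
Var(X) = E[X²] − (E[X])² = 33.0208 − 15.5743 = 17.4465.
SD(X) = √17.4465 = 4.1769.

4.177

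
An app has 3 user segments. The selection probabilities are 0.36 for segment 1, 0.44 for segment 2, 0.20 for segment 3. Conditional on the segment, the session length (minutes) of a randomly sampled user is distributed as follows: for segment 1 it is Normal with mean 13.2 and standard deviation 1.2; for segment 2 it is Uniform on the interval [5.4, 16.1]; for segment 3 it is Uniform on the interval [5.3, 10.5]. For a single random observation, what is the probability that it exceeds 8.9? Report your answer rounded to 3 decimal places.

Conditional on each segment, P(X > 8.9): 1: 0.99983; 2: 0.672897; 3: 0.307692.
By total probability, P(X > 8.9) = 0.36·0.99983 + 0.44·0.672897 + 0.2·0.307692 = 0.717552.

0.718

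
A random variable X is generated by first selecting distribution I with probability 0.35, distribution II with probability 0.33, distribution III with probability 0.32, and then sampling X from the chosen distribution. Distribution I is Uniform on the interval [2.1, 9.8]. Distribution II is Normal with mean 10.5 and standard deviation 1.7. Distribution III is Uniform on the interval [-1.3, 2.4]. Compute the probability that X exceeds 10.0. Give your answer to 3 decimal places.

0.203

Conditional on each component, P(X > 10.0): I: 0; II: 0.615666; III: 0.
By total probability, P(X > 10.0) = 0.35·0 + 0.33·0.615666 + 0.32·0 = 0.20317.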